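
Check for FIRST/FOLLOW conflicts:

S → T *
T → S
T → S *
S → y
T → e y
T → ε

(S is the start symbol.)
Yes. T → S with FOLLOW(T) on { '*' }; T → S '*' with FOLLOW(T) on { '*' }

A FIRST/FOLLOW conflict occurs when a non-terminal N has a nullable alternative N → β (β ⇒* ε) and another alternative N → α with FIRST(α) ∩ FOLLOW(N) ≠ ∅: on such a lookahead the parser cannot decide between expanding α and letting N vanish via β.

Nullable non-terminals: T.
FIRST sets used below: FIRST(S) = { '*', 'e', 'y' }

T: nullable alternative(s) T → ε; FOLLOW(T) = { '*' }
  T → S: FIRST \ {ε} = { '*', 'e', 'y' } — overlaps FOLLOW(T) on { '*' }: CONFLICT
  T → S *: FIRST \ {ε} = { '*', 'e', 'y' } — overlaps FOLLOW(T) on { '*' }: CONFLICT
  T → e y: FIRST \ {ε} = { 'e' } — disjoint from FOLLOW(T)
  T → ε: FIRST \ {ε} = { } — this is the only nullable alternative, skip

S has no nullable alternative, so no FIRST/FOLLOW check is needed there.

So the grammar has 2 FIRST/FOLLOW conflicts (marked CONFLICT above).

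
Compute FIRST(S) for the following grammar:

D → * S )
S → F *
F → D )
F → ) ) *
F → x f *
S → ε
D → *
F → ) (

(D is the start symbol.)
{ ')', '*', 'x', ε }

To compute FIRST(S), examine every production with S on the left-hand side, reading each right-hand side left to right until a non-nullable symbol is reached.

FIRST sets of the other non-terminals involved (by the same procedure, iterated to a fixed point):
  FIRST(F) = { ')', '*', 'x' }

From S → F *:
  - F is a non-terminal: add FIRST(F) \ {ε} = { ')', '*', 'x' }
    F is not nullable, so stop
From S → ε:
  - ε-production, so ε ∈ FIRST(S)

Collecting: FIRST(S) = { ')', '*', 'x', ε }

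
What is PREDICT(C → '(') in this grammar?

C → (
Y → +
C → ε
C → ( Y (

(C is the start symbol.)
PREDICT(C → '(') = (FIRST(RHS) \ {ε}) ∪ (FOLLOW(C) if ε ∈ FIRST(RHS), i.e. RHS ⇒* ε)
FIRST('(') = { '(' }
ε ∉ FIRST('('), so FOLLOW(C) is not added.
PREDICT(C → '(') = { '(' }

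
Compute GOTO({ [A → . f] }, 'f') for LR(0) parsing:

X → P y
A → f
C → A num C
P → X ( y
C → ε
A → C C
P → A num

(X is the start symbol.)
{ [A → f .] }

GOTO(I, 'f') = CLOSURE({ [A → αX.β] : [A → α.Xβ] ∈ I, X = 'f' })

Items with dot before 'f', with the dot advanced:
  [A → . f] → [A → f .]
Closure adds nothing (no advanced item has the dot before a non-terminal).

GOTO = { [A → f .] }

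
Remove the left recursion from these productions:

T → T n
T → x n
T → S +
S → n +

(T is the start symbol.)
T → x n T'
T → S + T'
T' → n T'
T' → ε
S → n +

T is directly left-recursive. The standard transformation for
  A → A α₁ | ... | A α_m | β₁ | ... | β_n
is
  A  → β₁ A' | ... | β_n A'
  A' → α₁ A' | ... | α_m A' | ε

T → x n becomes T → x n T'
T → S + becomes T → S + T'
T → T n becomes T' → n T'
Add T' → ε

Productions for other non-terminals are unchanged:
  S → n +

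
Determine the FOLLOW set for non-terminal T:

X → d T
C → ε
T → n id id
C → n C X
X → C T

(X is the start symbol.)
In X → d T: T is at the end, add FOLLOW(X)
In X → C T: T is at the end, add FOLLOW(X)

The FOLLOW sets referred to above (computed the same way, to a fixed point):
  FOLLOW(X) = { $, 'd', 'n' }

Taking the union: FOLLOW(T) = { $, 'd', 'n' }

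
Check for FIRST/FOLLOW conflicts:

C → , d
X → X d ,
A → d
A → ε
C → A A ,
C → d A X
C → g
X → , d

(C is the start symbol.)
Yes. A → d with FOLLOW(A) on { 'd' }

A FIRST/FOLLOW conflict occurs when a non-terminal N has a nullable alternative N → β (β ⇒* ε) and another alternative N → α with FIRST(α) ∩ FOLLOW(N) ≠ ∅: on such a lookahead the parser cannot decide between expanding α and letting N vanish via β.

Nullable non-terminals: A.

A: nullable alternative(s) A → ε; FOLLOW(A) = { ',', 'd' }
  A → d: FIRST \ {ε} = { 'd' } — overlaps FOLLOW(A) on { 'd' }: CONFLICT
  A → ε: FIRST \ {ε} = { } — this is the only nullable alternative, skip

C, X have no nullable alternative, so no FIRST/FOLLOW check is needed there.

So the grammar has 1 FIRST/FOLLOW conflict (marked CONFLICT above).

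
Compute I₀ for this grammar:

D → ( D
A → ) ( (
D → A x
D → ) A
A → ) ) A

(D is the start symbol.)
{ [A → . ) ( (], [A → . ) ) A], [D → . ( D], [D → . ) A], [D → . A x], [D' → . D] }

First, augment the grammar with D' → D
I₀ = CLOSURE({ [D' → . D] }):
  [D' → . D] has the dot before D: add [D → . ( D], [D → . A x], [D → . ) A]
  [D → . A x] has the dot before A: add [A → . ) ( (], [A → . ) ) A]
No further items can be added.

I₀ = { [A → . ) ( (], [A → . ) ) A], [D → . ( D], [D → . ) A], [D → . A x], [D' → . D] }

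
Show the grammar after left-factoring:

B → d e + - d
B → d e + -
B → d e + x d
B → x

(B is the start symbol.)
B → d e + B'
B' → - B''
B'' → d
B'' → ε
B' → x d
B → x

Left-factoring transforms A → αβ₁ | αβ₂ into A → αA' and A' → β₁ | β₂
(α is the longest common prefix among the alternatives). Repeat until
no nonterminal has two alternatives with a common prefix.

Round 1: B has alternatives sharing prefix 'd e +'. Introduce B': B → d e + B'
  Add: B' → - d
  Add: B' → -
  Add: B' → x d

Round 2: B' has alternatives sharing prefix '-'. Introduce B'': B' → - B''
  Add: B'' → d
  Add: B'' → ε

No remaining common prefixes — done.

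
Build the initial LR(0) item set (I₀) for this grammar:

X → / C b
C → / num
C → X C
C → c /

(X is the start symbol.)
First, augment the grammar with X' → X
I₀ = CLOSURE({ [X' → . X] }):
  [X' → . X] has the dot before X: add [X → . / C b]
No further items can be added.

I₀ = { [X → . / C b], [X' → . X] }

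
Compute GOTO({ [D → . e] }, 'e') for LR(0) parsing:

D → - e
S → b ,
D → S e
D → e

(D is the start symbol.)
GOTO(I, 'e') = CLOSURE({ [A → αX.β] : [A → α.Xβ] ∈ I, X = 'e' })

Items with dot before 'e', with the dot advanced:
  [D → . e] → [D → e .]
Closure adds nothing (no advanced item has the dot before a non-terminal).

GOTO = { [D → e .] }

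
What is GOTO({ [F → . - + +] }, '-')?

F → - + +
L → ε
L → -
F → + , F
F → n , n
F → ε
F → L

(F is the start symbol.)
GOTO(I, '-') = CLOSURE({ [A → αX.β] : [A → α.Xβ] ∈ I, X = '-' })

Items with dot before '-', with the dot advanced:
  [F → . - + +] → [F → - . + +]
Closure adds nothing (no advanced item has the dot before a non-terminal).

GOTO = { [F → - . + +] }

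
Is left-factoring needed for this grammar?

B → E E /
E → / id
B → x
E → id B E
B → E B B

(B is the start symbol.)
Yes, B has productions with common prefix 'E'

Left-factoring is needed when two productions for the same non-terminal
share a common prefix on the right-hand side.

Productions for B:
  B → E E /
  B → x
  B → E B B
Productions for E:
  E → / id
  E → id B E

Found common prefix 'E' in productions for B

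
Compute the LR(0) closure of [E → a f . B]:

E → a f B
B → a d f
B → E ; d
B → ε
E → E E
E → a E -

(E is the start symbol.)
To compute CLOSURE, for each item [A → α.Bβ] where B is a non-terminal, add [B → .γ] for all productions B → γ; repeat for the newly added items until nothing changes.

Start with: [E → a f . B]
  [E → a f . B] has the dot before B: add [B → . a d f], [B → . E ; d], [B → .]
  [B → . E ; d] has the dot before E: add [E → . a f B], [E → . E E], [E → . a E -]
No further items can be added.

CLOSURE = { [B → . E ; d], [B → . a d f], [B → .], [E → . E E], [E → . a E -], [E → . a f B], [E → a f . B] }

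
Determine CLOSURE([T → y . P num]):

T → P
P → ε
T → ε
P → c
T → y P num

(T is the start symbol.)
{ [P → . c], [P → .], [T → y . P num] }

Start with: [T → y . P num]
  [T → y . P num] has the dot before P: add [P → .], [P → . c]
No further items can be added.

CLOSURE = { [P → . c], [P → .], [T → y . P num] }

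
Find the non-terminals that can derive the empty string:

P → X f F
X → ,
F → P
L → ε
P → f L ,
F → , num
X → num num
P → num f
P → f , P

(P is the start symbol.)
A non-terminal is nullable if it can derive ε (the empty string): either it has an ε-production, or it has a production whose right-hand side consists entirely of nullable non-terminals.

ε-productions: L → ε
So L is immediately nullable.
No further non-terminal can be added: every production for the remaining non-terminals contains a terminal or a non-nullable non-terminal.
Nullable = { 'L' }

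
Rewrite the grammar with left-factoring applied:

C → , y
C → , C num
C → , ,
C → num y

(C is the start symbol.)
C → , C'
C' → y
C' → C num
C' → ,
C → num y

Left-factoring transforms A → αβ₁ | αβ₂ into A → αA' and A' → β₁ | β₂
(α is the longest common prefix among the alternatives). Repeat until
no nonterminal has two alternatives with a common prefix.

Round 1: C has alternatives sharing prefix ','. Introduce C': C → , C'
  Add: C' → y
  Add: C' → C num
  Add: C' → ,

No remaining common prefixes — done.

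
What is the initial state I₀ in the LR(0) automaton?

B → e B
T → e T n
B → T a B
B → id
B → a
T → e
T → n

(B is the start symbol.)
First, augment the grammar with B' → B
I₀ = CLOSURE({ [B' → . B] }):
  [B' → . B] has the dot before B: add [B → . e B], [B → . T a B], [B → . id], [B → . a]
  [B → . T a B] has the dot before T: add [T → . e T n], [T → . e], [T → . n]
No further items can be added.

I₀ = { [B → . T a B], [B → . a], [B → . e B], [B → . id], [B' → . B], [T → . e T n], [T → . e], [T → . n] }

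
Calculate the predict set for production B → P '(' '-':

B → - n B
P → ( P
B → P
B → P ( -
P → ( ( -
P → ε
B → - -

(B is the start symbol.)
PREDICT(B → P '(' '-') = (FIRST(RHS) \ {ε}) ∪ (FOLLOW(B) if ε ∈ FIRST(RHS), i.e. RHS ⇒* ε)
FIRST(P) = { '(', ε }
FIRST(P '(' '-') = { '(' }
ε ∉ FIRST(P '(' '-'), so FOLLOW(B) is not added.
PREDICT(B → P '(' '-') = { '(' }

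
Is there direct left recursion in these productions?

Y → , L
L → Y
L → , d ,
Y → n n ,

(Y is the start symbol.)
Y → , L: starts with ','
L → Y: starts with Y
L → , d ,: starts with ','
Y → n n ,: starts with n

No direct left recursion found.

Answer: No direct left recursion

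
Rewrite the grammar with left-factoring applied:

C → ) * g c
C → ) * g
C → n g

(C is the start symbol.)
C → ) * g C'
C' → c
C' → ε
C → n g

Left-factoring transforms A → αβ₁ | αβ₂ into A → αA' and A' → β₁ | β₂
(α is the longest common prefix among the alternatives). Repeat until
no nonterminal has two alternatives with a common prefix.

Round 1: C has alternatives sharing prefix ') * g'. Introduce C': C → ) * g C'
  Add: C' → c
  Add: C' → ε

No remaining common prefixes — done.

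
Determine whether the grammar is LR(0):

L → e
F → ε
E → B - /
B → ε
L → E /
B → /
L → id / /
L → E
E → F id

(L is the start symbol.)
No. Shift-reduce conflict between [B → .] and [B → . /]

Augment with L' → L and build the canonical LR(0) collection (I0 = CLOSURE({[L' → . L]}), then GOTO on every symbol after a dot until no new states appear). It has 14 states:
  I0: { [B → . /], [B → .], [E → . B - /], [E → . F id], [F → .], [L → . E /], [L → . E], [L → . e], [L → . id / /], [L' → . L] }  — shift, 2 reduces
  I1: { [B → / .] }  — reduce
  I2: { [E → B . - /] }  — shift
  I3: { [L → E . /], [L → E .] }  — shift, reduce
  I4: { [E → F . id] }  — shift
  I5: { [L' → L .] }  — accept
  I6: { [L → e .] }  — reduce
  I7: { [L → id . / /] }  — shift
  I8: { [L → id / . /] }  — shift
  I9: { [L → id / / .] }  — reduce
  I10: { [E → F id .] }  — reduce
  I11: { [L → E / .] }  — reduce
  I12: { [E → B - . /] }  — shift
  I13: { [E → B - / .] }  — reduce

Conflict in state I0:
  Shift-reduce conflict between [B → .] and [B → . /]
So the grammar is NOT LR(0).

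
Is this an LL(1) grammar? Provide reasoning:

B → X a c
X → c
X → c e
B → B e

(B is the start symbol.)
No. Predict set conflict for B: { 'c' }

Relevant sets:
  FIRST(X) = { 'c' }
  FIRST(B) = { 'c' }

For B:
  PREDICT(B → X a c) = { 'c' }
  PREDICT(B → B e) = { 'c' }
For X:
  PREDICT(X → c) = { 'c' }
  PREDICT(X → c e) = { 'c' }

Conflict found: Predict set conflict for B: { 'c' }
The grammar is NOT LL(1).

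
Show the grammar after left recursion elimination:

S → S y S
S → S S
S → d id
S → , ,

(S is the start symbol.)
S is directly left-recursive. The standard transformation for
  A → A α₁ | ... | A α_m | β₁ | ... | β_n
is
  A  → β₁ A' | ... | β_n A'
  A' → α₁ A' | ... | α_m A' | ε

S → d id becomes S → d id S'
S → , , becomes S → , , S'
S → S y S becomes S' → y S S'
S → S S becomes S' → S S'
Add S' → ε

Resulting grammar:
S → d id S'
S → , , S'
S' → y S S'
S' → S S'
S' → ε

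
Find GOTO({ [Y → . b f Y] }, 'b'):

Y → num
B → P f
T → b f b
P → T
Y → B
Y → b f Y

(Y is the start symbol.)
{ [Y → b . f Y] }

GOTO(I, 'b') = CLOSURE({ [A → αX.β] : [A → α.Xβ] ∈ I, X = 'b' })

Items with dot before 'b', with the dot advanced:
  [Y → . b f Y] → [Y → b . f Y]
Closure adds nothing (no advanced item has the dot before a non-terminal).

GOTO = { [Y → b . f Y] }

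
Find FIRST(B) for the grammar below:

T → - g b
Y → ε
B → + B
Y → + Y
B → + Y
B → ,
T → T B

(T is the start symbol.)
{ '+', ',' }

To compute FIRST(B), examine every production with B on the left-hand side, reading each right-hand side left to right until a non-nullable symbol is reached.

From B → + B:
  - '+' is a terminal: add '+' and stop
From B → + Y:
  - '+' is a terminal: add '+' and stop
From B → ,:
  - ',' is a terminal: add ',' and stop

Collecting: FIRST(B) = { '+', ',' }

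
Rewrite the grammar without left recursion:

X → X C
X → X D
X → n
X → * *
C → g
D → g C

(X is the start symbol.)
X → n X'
X → * * X'
X' → C X'
X' → D X'
X' → ε
C → g
D → g C

X is directly left-recursive. The standard transformation for
  A → A α₁ | ... | A α_m | β₁ | ... | β_n
is
  A  → β₁ A' | ... | β_n A'
  A' → α₁ A' | ... | α_m A' | ε

X → n becomes X → n X'
X → * * becomes X → * * X'
X → X C becomes X' → C X'
X → X D becomes X' → D X'
Add X' → ε

Productions for other non-terminals are unchanged:
  C → g
  D → g C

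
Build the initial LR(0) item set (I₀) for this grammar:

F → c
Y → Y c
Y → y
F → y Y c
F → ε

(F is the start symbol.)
{ [F → . c], [F → . y Y c], [F → .], [F' → . F] }

First, augment the grammar with F' → F
I₀ = CLOSURE({ [F' → . F] }):
  [F' → . F] has the dot before F: add [F → . c], [F → . y Y c], [F → .]
No further items can be added.

I₀ = { [F → . c], [F → . y Y c], [F → .], [F' → . F] }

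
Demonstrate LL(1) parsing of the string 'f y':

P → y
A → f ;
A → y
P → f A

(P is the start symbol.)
LL(1) parsing maintains a stack (initially the start symbol over $) and the input. At each step: if the stack top is a terminal, match it against the current input token; if it is a non-terminal N, replace it with the RHS of M[N, lookahead] (the unique production whose predict set contains the lookahead).

Stack is shown with the top on the left.

Stack  Input  Action
--------------------
P $    f y $  output P → f A
f A $  f y $  match 'f'
A $    y $    output A → y
y $    y $    match 'y'
$      $      accept

The string is accepted.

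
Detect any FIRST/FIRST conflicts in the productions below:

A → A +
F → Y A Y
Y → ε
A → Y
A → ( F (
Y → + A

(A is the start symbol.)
FIRST sets of the non-terminals at (or reachable through a nullable prefix from) the front of some alternative:
  FIRST(A) = { '(', '+', ε }
  FIRST(Y) = { '+', ε }

Productions for A:
  A → A +: FIRST = { '(', '+' }
  A → Y: FIRST = { '+', ε }
  A → ( F (: FIRST = { '(' }
Productions for Y:
  Y → ε: FIRST = { ε }
  Y → + A: FIRST = { '+' }
F has only one production, so no FIRST/FIRST conflict is possible there.

Conflict for A: A → A + and A → Y
  Overlap: { '+' }
Conflict for A: A → A + and A → ( F (
  Overlap: { '(' }

Answer: Yes. A → A '+' / A → Y on { '+' }; A → A '+' / A → '(' F '(' on { '(' }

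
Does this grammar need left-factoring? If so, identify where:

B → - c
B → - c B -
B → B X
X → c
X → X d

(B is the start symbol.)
Left-factoring is needed when two productions for the same non-terminal
share a common prefix on the right-hand side.

Productions for B:
  B → - c
  B → - c B -
  B → B X
Productions for X:
  X → c
  X → X d

Found common prefix '- c' in productions for B

Answer: Yes, B has productions with common prefix '- c'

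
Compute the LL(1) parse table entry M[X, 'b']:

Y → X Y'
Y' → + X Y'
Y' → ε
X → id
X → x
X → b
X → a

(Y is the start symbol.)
To find M[X, 'b'], we find productions for X where 'b' is in the predict set (PREDICT(N → α) = (FIRST(α) \ {ε}) ∪ (FOLLOW(N) if α ⇒* ε)).

X → id: PREDICT = { 'id' }
X → x: PREDICT = { 'x' }
X → b: PREDICT = { 'b' }
  'b' is in predict set, so this production goes in M[X, 'b']
X → a: PREDICT = { 'a' }

M[X, 'b'] = X → b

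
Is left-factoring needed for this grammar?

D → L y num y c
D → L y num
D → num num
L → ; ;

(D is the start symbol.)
Left-factoring is needed when two productions for the same non-terminal
share a common prefix on the right-hand side.

Productions for D:
  D → L y num y c
  D → L y num
  D → num num

Found common prefix 'L y num' in productions for D

Answer: Yes, D has productions with common prefix 'L y num'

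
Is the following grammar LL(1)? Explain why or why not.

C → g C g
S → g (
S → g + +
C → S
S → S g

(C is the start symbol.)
No. Predict set conflict for C: { 'g' }

A grammar is LL(1) if for each non-terminal N with multiple productions, the predict sets of those productions are pairwise disjoint, where PREDICT(N → α) = (FIRST(α) \ {ε}) ∪ (FOLLOW(N) if α ⇒* ε).

Relevant sets:
  FIRST(S) = { 'g' }

For C:
  PREDICT(C → g C g) = { 'g' }
  PREDICT(C → S) = { 'g' }
For S:
  PREDICT(S → g '(') = { 'g' }
  PREDICT(S → g '+' '+') = { 'g' }
  PREDICT(S → S g) = { 'g' }

Conflict found: Predict set conflict for C: { 'g' }
The grammar is NOT LL(1).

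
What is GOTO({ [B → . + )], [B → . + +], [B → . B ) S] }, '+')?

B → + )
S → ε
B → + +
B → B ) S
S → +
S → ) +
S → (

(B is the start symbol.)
{ [B → + . )], [B → + . +] }

GOTO(I, '+') = CLOSURE({ [A → αX.β] : [A → α.Xβ] ∈ I, X = '+' })

Items with dot before '+', with the dot advanced:
  [B → . + )] → [B → + . )]
  [B → . + +] → [B → + . +]
Closure adds nothing (no advanced item has the dot before a non-terminal).

GOTO = { [B → + . )], [B → + . +] }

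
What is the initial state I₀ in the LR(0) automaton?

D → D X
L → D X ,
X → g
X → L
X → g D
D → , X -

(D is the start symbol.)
{ [D → . , X -], [D → . D X], [D' → . D] }

First, augment the grammar with D' → D
I₀ = CLOSURE({ [D' → . D] }):
  [D' → . D] has the dot before D: add [D → . D X], [D → . , X -]
No further items can be added.

I₀ = { [D → . , X -], [D → . D X], [D' → . D] }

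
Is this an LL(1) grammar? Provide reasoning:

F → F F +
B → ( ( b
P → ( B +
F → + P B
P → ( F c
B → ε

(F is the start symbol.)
A grammar is LL(1) if for each non-terminal N with multiple productions, the predict sets of those productions are pairwise disjoint, where PREDICT(N → α) = (FIRST(α) \ {ε}) ∪ (FOLLOW(N) if α ⇒* ε).

Relevant sets:
  FIRST(F) = { '+' }
  FOLLOW(B) = { $, '+', 'c' }

For F:
  PREDICT(F → F F '+') = { '+' }
  PREDICT(F → '+' P B) = { '+' }
For B:
  PREDICT(B → '(' '(' b) = { '(' }
  PREDICT(B → ε) = { $, '+', 'c' }
For P:
  PREDICT(P → '(' B '+') = { '(' }
  PREDICT(P → '(' F c) = { '(' }

Conflict found: Predict set conflict for F: { '+' }
The grammar is NOT LL(1).

Answer: No. Predict set conflict for F: { '+' }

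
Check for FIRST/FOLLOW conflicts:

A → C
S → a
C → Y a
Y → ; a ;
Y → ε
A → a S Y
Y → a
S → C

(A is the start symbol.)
Yes. Y → a with FOLLOW(Y) on { 'a' }

A FIRST/FOLLOW conflict occurs when a non-terminal N has a nullable alternative N → β (β ⇒* ε) and another alternative N → α with FIRST(α) ∩ FOLLOW(N) ≠ ∅: on such a lookahead the parser cannot decide between expanding α and letting N vanish via β.

Nullable non-terminals: Y.

Y: nullable alternative(s) Y → ε; FOLLOW(Y) = { $, 'a' }
  Y → ; a ;: FIRST \ {ε} = { ';' } — disjoint from FOLLOW(Y)
  Y → ε: FIRST \ {ε} = { } — this is the only nullable alternative, skip
  Y → a: FIRST \ {ε} = { 'a' } — overlaps FOLLOW(Y) on { 'a' }: CONFLICT

A, C, S have no nullable alternative, so no FIRST/FOLLOW check is needed there.

So the grammar has 1 FIRST/FOLLOW conflict (marked CONFLICT above).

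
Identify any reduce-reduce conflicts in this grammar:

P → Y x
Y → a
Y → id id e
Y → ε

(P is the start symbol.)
No reduce-reduce conflicts

Augment with P' → P and build the canonical LR(0) collection (I0 = CLOSURE({[P' → . P]}), then GOTO on every symbol after a dot until no new states appear). It has 8 states:
  I0: { [P → . Y x], [P' → . P], [Y → . a], [Y → . id id e], [Y → .] }  — shift, reduce
  I1: { [P' → P .] }  — accept
  I2: { [P → Y . x] }  — shift
  I3: { [Y → a .] }  — reduce
  I4: { [Y → id . id e] }  — shift
  I5: { [Y → id id . e] }  — shift
  I6: { [Y → id id e .] }  — reduce
  I7: { [P → Y x .] }  — reduce

No state contains more than one complete item.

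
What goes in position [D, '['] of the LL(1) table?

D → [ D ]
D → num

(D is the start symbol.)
To find M[D, '['], we find productions for D where '[' is in the predict set (PREDICT(N → α) = (FIRST(α) \ {ε}) ∪ (FOLLOW(N) if α ⇒* ε)).

D → [ D ]: PREDICT = { '[' }
  '[' is in predict set, so this production goes in M[D, '[']
D → num: PREDICT = { 'num' }

M[D, '['] = D → [ D ]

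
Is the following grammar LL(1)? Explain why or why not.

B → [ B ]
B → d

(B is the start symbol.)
Yes, the grammar is LL(1).

A grammar is LL(1) if for each non-terminal N with multiple productions, the predict sets of those productions are pairwise disjoint, where PREDICT(N → α) = (FIRST(α) \ {ε}) ∪ (FOLLOW(N) if α ⇒* ε).

For B:
  PREDICT(B → '[' B ']') = { '[' }
  PREDICT(B → d) = { 'd' }

All predict sets are disjoint. The grammar IS LL(1).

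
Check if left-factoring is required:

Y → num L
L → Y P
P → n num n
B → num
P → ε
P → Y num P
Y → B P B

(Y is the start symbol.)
No, left-factoring is not needed

Left-factoring is needed when two productions for the same non-terminal
share a common prefix on the right-hand side.

Productions for Y:
  Y → num L
  Y → B P B
Productions for P:
  P → n num n
  P → ε
  P → Y num P

No common prefixes found.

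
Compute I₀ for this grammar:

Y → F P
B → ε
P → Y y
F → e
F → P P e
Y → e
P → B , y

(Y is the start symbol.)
{ [B → .], [F → . P P e], [F → . e], [P → . B , y], [P → . Y y], [Y → . F P], [Y → . e], [Y' → . Y] }

First, augment the grammar with Y' → Y
I₀ = CLOSURE({ [Y' → . Y] }):
  [Y' → . Y] has the dot before Y: add [Y → . F P], [Y → . e]
  [Y → . F P] has the dot before F: add [F → . e], [F → . P P e]
  [F → . P P e] has the dot before P: add [P → . Y y], [P → . B , y]
  [P → . B , y] has the dot before B: add [B → .]
No further items can be added.

I₀ = { [B → .], [F → . P P e], [F → . e], [P → . B , y], [P → . Y y], [Y → . F P], [Y → . e], [Y' → . Y] }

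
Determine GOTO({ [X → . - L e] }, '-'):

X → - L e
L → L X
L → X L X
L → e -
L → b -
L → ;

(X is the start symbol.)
{ [L → . ;], [L → . L X], [L → . X L X], [L → . b -], [L → . e -], [X → - . L e], [X → . - L e] }

GOTO(I, '-') = CLOSURE({ [A → αX.β] : [A → α.Xβ] ∈ I, X = '-' })

Items with dot before '-', with the dot advanced:
  [X → . - L e] → [X → - . L e]
Closure of the advanced items:
  [X → - . L e] has the dot before L: add [L → . L X], [L → . X L X], [L → . e -], [L → . b -], [L → . ;]
  [L → . X L X] has the dot before X: add [X → . - L e]

GOTO = { [L → . ;], [L → . L X], [L → . X L X], [L → . b -], [L → . e -], [X → - . L e], [X → . - L e] }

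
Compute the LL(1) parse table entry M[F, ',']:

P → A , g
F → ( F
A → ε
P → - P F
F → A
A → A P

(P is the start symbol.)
To find M[F, ','], we find productions for F where ',' is in the predict set (PREDICT(N → α) = (FIRST(α) \ {ε}) ∪ (FOLLOW(N) if α ⇒* ε)).

Relevant sets:
  FIRST(A) = { ',', '-', ε }
  FOLLOW(F) = { $, '(', ',', '-' }

F → ( F: PREDICT = { '(' }
F → A: PREDICT = { $, '(', ',', '-' }
  ',' is in predict set, so this production goes in M[F, ',']

M[F, ','] = F → A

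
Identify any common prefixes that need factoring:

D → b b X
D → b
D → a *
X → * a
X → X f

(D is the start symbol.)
Left-factoring is needed when two productions for the same non-terminal
share a common prefix on the right-hand side.

Productions for D:
  D → b b X
  D → b
  D → a *
Productions for X:
  X → * a
  X → X f

Found common prefix 'b' in productions for D

Answer: Yes, D has productions with common prefix 'b'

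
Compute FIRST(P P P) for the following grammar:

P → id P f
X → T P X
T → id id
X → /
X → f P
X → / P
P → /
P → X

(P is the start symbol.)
{ '/', 'f', 'id' }

FIRST sets of the non-terminals involved (from the grammar, by fixed-point iteration):
  FIRST(P) = { '/', 'f', 'id' }

To compute FIRST(P P P), process the symbols left to right:
Symbol P is a non-terminal. Add FIRST(P) \ {ε} = { '/', 'f', 'id' }
P is not nullable (ε ∉ FIRST(P)), so stop here.
FIRST(P P P) = { '/', 'f', 'id' }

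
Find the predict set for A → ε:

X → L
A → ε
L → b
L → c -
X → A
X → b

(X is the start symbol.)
PREDICT(A → ε) = (FIRST(RHS) \ {ε}) ∪ (FOLLOW(A) if ε ∈ FIRST(RHS), i.e. RHS ⇒* ε)
The right-hand side is ε (FIRST(ε) = { ε }), so the predict set is FOLLOW(A) = { $ }
PREDICT(A → ε) = { $ }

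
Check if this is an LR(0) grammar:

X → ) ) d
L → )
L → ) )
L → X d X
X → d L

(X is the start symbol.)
No. Shift-reduce conflict between [L → ) .] and [L → ) . )]

A grammar is LR(0) if no state in the canonical LR(0) collection has:
  - both a shift item (dot before a terminal) and a complete item (shift-reduce conflict), or
  - two or more complete items (reduce-reduce conflict; the accept item [X' → X .] counts as a complete item here).

Augment with X' → X and build the canonical LR(0) collection (I0 = CLOSURE({[X' → . X]}), then GOTO on every symbol after a dot until no new states appear). It has 12 states:
  I0: { [X → . ) ) d], [X → . d L], [X' → . X] }  — shift
  I1: { [X → ) . ) d] }  — shift
  I2: { [X' → X .] }  — accept
  I3: { [L → . ) )], [L → . )], [L → . X d X], [X → . ) ) d], [X → . d L], [X → d . L] }  — shift
  I4: { [L → ) . )], [L → ) .], [X → ) . ) d] }  — shift, reduce
  I5: { [X → d L .] }  — reduce
  I6: { [L → X . d X] }  — shift
  I7: { [L → X d . X], [X → . ) ) d], [X → . d L] }  — shift
  I8: { [L → X d X .] }  — reduce
  I9: { [L → ) ) .], [X → ) ) . d] }  — shift, reduce
  I10: { [X → ) ) d .] }  — reduce
  I11: { [X → ) ) . d] }  — shift

Conflict in state I4:
  Shift-reduce conflict between [L → ) .] and [L → ) . )]
So the grammar is NOT LR(0).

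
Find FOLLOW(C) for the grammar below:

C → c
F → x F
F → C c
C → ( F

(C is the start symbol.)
To compute FOLLOW(C), find every occurrence of C on a right-hand side N → α C β: add FIRST(β) \ {ε}, and if β is empty or nullable also add FOLLOW(N). Iterate to a fixed point.

C is the start symbol, so $ ∈ FOLLOW(C).
In F → C c: C is followed by c, add FIRST(c) \ {ε} = { 'c' }

Taking the union: FOLLOW(C) = { $, 'c' }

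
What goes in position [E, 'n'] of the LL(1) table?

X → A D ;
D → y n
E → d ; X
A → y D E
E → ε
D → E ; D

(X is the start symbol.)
To find M[E, 'n'], we find productions for E where 'n' is in the predict set (PREDICT(N → α) = (FIRST(α) \ {ε}) ∪ (FOLLOW(N) if α ⇒* ε)).

Relevant sets:
  FOLLOW(E) = { ';', 'd', 'y' }

E → d ; X: PREDICT = { 'd' }
E → ε: PREDICT = { ';', 'd', 'y' }

M[E, 'n'] is empty (no production applies)

Answer: Empty (error entry)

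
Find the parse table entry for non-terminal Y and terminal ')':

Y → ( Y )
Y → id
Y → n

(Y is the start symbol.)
To find M[Y, ')'], we find productions for Y where ')' is in the predict set (PREDICT(N → α) = (FIRST(α) \ {ε}) ∪ (FOLLOW(N) if α ⇒* ε)).

Y → ( Y ): PREDICT = { '(' }
Y → id: PREDICT = { 'id' }
Y → n: PREDICT = { 'n' }

M[Y, ')'] is empty (no production applies)

Answer: Empty (error entry)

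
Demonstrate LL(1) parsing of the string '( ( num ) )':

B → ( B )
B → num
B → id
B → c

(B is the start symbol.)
Stack is shown with the top on the left.

Stack      Input          Action
--------------------------------
B $        ( ( num ) ) $  output B → ( B )
( B ) $    ( ( num ) ) $  match '('
B ) $      ( num ) ) $    output B → ( B )
( B ) ) $  ( num ) ) $    match '('
B ) ) $    num ) ) $      output B → num
num ) ) $  num ) ) $      match 'num'
) ) $      ) ) $          match ')'
) $        ) $            match ')'
$          $              accept

The string is accepted.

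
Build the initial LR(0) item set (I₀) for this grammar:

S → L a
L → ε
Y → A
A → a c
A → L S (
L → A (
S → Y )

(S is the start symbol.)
First, augment the grammar with S' → S
I₀ = CLOSURE({ [S' → . S] }):
  [S' → . S] has the dot before S: add [S → . L a], [S → . Y )]
  [S → . L a] has the dot before L: add [L → .], [L → . A (]
  [S → . Y )] has the dot before Y: add [Y → . A]
  [L → . A (] has the dot before A: add [A → . a c], [A → . L S (]
No further items can be added.

I₀ = { [A → . L S (], [A → . a c], [L → . A (], [L → .], [S → . L a], [S → . Y )], [S' → . S], [Y → . A] }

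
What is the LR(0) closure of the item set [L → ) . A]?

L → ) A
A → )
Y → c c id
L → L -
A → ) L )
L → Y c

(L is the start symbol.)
Start with: [L → ) . A]
  [L → ) . A] has the dot before A: add [A → . )], [A → . ) L )]
No further items can be added.

CLOSURE = { [A → . ) L )], [A → . )], [L → ) . A] }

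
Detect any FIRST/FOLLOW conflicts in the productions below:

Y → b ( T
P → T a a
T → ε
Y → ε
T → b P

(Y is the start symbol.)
No FIRST/FOLLOW conflicts.

Nullable non-terminals: T, Y.

T: nullable alternative(s) T → ε; FOLLOW(T) = { $, 'a' }
  T → ε: FIRST \ {ε} = { } — this is the only nullable alternative, skip
  T → b P: FIRST \ {ε} = { 'b' } — disjoint from FOLLOW(T)

Y: nullable alternative(s) Y → ε; FOLLOW(Y) = { $ }
  Y → b ( T: FIRST \ {ε} = { 'b' } — disjoint from FOLLOW(Y)
  Y → ε: FIRST \ {ε} = { } — this is the only nullable alternative, skip

P has no nullable alternative, so no FIRST/FOLLOW check is needed there.

No FIRST/FOLLOW conflicts found.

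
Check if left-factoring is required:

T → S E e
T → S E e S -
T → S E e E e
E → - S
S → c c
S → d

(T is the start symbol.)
Yes, T has productions with common prefix 'S E e'

Left-factoring is needed when two productions for the same non-terminal
share a common prefix on the right-hand side.

Productions for T:
  T → S E e
  T → S E e S -
  T → S E e E e
Productions for S:
  S → c c
  S → d

Found common prefix 'S E e' in productions for T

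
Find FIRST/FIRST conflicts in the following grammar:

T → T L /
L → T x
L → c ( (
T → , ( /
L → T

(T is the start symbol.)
Yes. T → T L '/' / T → ',' '(' '/' on { ',' }; L → T x / L → T on { ',' }

FIRST sets of the non-terminals at (or reachable through a nullable prefix from) the front of some alternative:
  FIRST(T) = { ',' }

Productions for T:
  T → T L /: FIRST = { ',' }
  T → , ( /: FIRST = { ',' }
Productions for L:
  L → T x: FIRST = { ',' }
  L → c ( (: FIRST = { 'c' }
  L → T: FIRST = { ',' }

Conflict for T: T → T L / and T → , ( /
  Overlap: { ',' }
Conflict for L: L → T x and L → T
  Overlap: { ',' }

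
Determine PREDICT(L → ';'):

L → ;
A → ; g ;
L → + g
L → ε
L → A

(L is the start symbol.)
{ ';' }

PREDICT(L → ';') = (FIRST(RHS) \ {ε}) ∪ (FOLLOW(L) if ε ∈ FIRST(RHS), i.e. RHS ⇒* ε)
FIRST(';') = { ';' }
ε ∉ FIRST(';'), so FOLLOW(L) is not added.
PREDICT(L → ';') = { ';' }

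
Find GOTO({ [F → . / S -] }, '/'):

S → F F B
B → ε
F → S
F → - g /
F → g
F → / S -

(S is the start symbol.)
{ [F → . - g /], [F → . / S -], [F → . S], [F → . g], [F → / . S -], [S → . F F B] }

GOTO(I, '/') = CLOSURE({ [A → αX.β] : [A → α.Xβ] ∈ I, X = '/' })

Items with dot before '/', with the dot advanced:
  [F → . / S -] → [F → / . S -]
Closure of the advanced items:
  [F → / . S -] has the dot before S: add [S → . F F B]
  [S → . F F B] has the dot before F: add [F → . S], [F → . - g /], [F → . g], [F → . / S -]

GOTO = { [F → . - g /], [F → . / S -], [F → . S], [F → . g], [F → / . S -], [S → . F F B] }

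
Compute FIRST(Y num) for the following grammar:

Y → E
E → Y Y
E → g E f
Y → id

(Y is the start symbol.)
FIRST sets of the non-terminals involved (from the grammar, by fixed-point iteration):
  FIRST(Y) = { 'g', 'id' }

To compute FIRST(Y num), process the symbols left to right:
Symbol Y is a non-terminal. Add FIRST(Y) \ {ε} = { 'g', 'id' }
Y is not nullable (ε ∉ FIRST(Y)), so stop here.
FIRST(Y num) = { 'g', 'id' }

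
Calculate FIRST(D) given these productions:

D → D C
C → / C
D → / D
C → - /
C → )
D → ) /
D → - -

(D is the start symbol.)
From D → D C:
  - D is the symbol being defined: contributes nothing new
    D is not nullable, so stop
From D → / D:
  - '/' is a terminal: add '/' and stop
From D → ) /:
  - ')' is a terminal: add ')' and stop
From D → - -:
  - '-' is a terminal: add '-' and stop

Collecting: FIRST(D) = { ')', '-', '/' }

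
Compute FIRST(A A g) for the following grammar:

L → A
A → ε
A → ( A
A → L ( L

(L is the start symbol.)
FIRST sets of the non-terminals involved (from the grammar, by fixed-point iteration):
  FIRST(A) = { '(', ε }

To compute FIRST(A A g), process the symbols left to right:
Symbol A is a non-terminal. Add FIRST(A) \ {ε} = { '(' }
A is nullable (ε ∈ FIRST(A)), continue to the next symbol.
Symbol A is a non-terminal. Add FIRST(A) \ {ε} = { '(' }
A is nullable (ε ∈ FIRST(A)), continue to the next symbol.
Symbol g is a terminal. Add 'g' and stop.
FIRST(A A g) = { '(', 'g' }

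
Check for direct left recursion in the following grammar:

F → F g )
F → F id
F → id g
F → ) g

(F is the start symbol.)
Yes, F is left-recursive

F → F g ): LEFT RECURSIVE (starts with F)
F → F id: LEFT RECURSIVE (starts with F)
F → id g: starts with id
F → ) g: starts with ')'

The grammar has direct left recursion on: F.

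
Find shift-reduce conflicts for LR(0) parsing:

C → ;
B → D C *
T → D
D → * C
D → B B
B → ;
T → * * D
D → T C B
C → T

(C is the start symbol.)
Yes — I5: [T → D .] vs [B → . ;]; I6: [C → T .] vs [B → . ;]; I9: [D → T C B .] vs [B → . ;]; I11: [D → B B .] vs [B → . ;]; I16: [T → * * D .] vs [B → . ;]

A shift-reduce conflict occurs when an LR(0) state has both:
  - a complete (reduce) item [A → α .] (dot at the end), and
  - a shift item [B → β . c γ] (dot before a terminal).

Augment with C' → C and build the canonical LR(0) collection (I0 = CLOSURE({[C' → . C]}), then GOTO on every symbol after a dot until no new states appear). It has 17 states:
  I0: { [B → . ;], [B → . D C *], [C → . ;], [C → . T], [C' → . C], [D → . * C], [D → . B B], [D → . T C B], [T → . * * D], [T → . D] }  — shift
  I1: { [B → . ;], [B → . D C *], [C → . ;], [C → . T], [D → * . C], [D → . * C], [D → . B B], [D → . T C B], [T → * . * D], [T → . * * D], [T → . D] }  — shift
  I2: { [B → ; .], [C → ; .] }  — 2 reduces
  I3: { [B → . ;], [B → . D C *], [D → . * C], [D → . B B], [D → . T C B], [D → B . B], [T → . * * D], [T → . D] }  — shift
  I4: { [C' → C .] }  — accept
  I5: { [B → . ;], [B → . D C *], [B → D . C *], [C → . ;], [C → . T], [D → . * C], [D → . B B], [D → . T C B], [T → . * * D], [T → . D], [T → D .] }  — shift, reduce
  I6: { [B → . ;], [B → . D C *], [C → . ;], [C → . T], [C → T .], [D → . * C], [D → . B B], [D → . T C B], [D → T . C B], [T → . * * D], [T → . D] }  — shift, reduce
  I7: { [B → . ;], [B → . D C *], [D → . * C], [D → . B B], [D → . T C B], [D → T C . B], [T → . * * D], [T → . D] }  — shift
  I8: { [B → ; .] }  — reduce
  I9: { [B → . ;], [B → . D C *], [D → . * C], [D → . B B], [D → . T C B], [D → B . B], [D → T C B .], [T → . * * D], [T → . D] }  — shift, reduce
  I10: { [B → . ;], [B → . D C *], [C → . ;], [C → . T], [D → . * C], [D → . B B], [D → . T C B], [D → T . C B], [T → . * * D], [T → . D] }  — shift
  I11: { [B → . ;], [B → . D C *], [D → . * C], [D → . B B], [D → . T C B], [D → B . B], [D → B B .], [T → . * * D], [T → . D] }  — shift, reduce
  I12: { [B → D C . *] }  — shift
  I13: { [B → D C * .] }  — reduce
  I14: { [B → . ;], [B → . D C *], [C → . ;], [C → . T], [D → * . C], [D → . * C], [D → . B B], [D → . T C B], [T → * * . D], [T → * . * D], [T → . * * D], [T → . D] }  — shift
  I15: { [D → * C .] }  — reduce
  I16: { [B → . ;], [B → . D C *], [B → D . C *], [C → . ;], [C → . T], [D → . * C], [D → . B B], [D → . T C B], [T → * * D .], [T → . * * D], [T → . D], [T → D .] }  — shift, 2 reduces

I5 contains reduce item [T → D .] and shift items [B → . ;], [C → . ;], [D → . * C], [T → . * * D] — shift-reduce conflict.
I6 contains reduce item [C → T .] and shift items [B → . ;], [C → . ;], [D → . * C], [T → . * * D] — shift-reduce conflict.
I9 contains reduce item [D → T C B .] and shift items [B → . ;], [D → . * C], [T → . * * D] — shift-reduce conflict.
I11 contains reduce item [D → B B .] and shift items [B → . ;], [D → . * C], [T → . * * D] — shift-reduce conflict.
I16 contains reduce items [T → * * D .], [T → D .] and shift items [B → . ;], [C → . ;], [D → . * C], [T → . * * D] — shift-reduce conflict.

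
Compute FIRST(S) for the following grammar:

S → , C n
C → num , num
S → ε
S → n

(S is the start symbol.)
To compute FIRST(S), examine every production with S on the left-hand side, reading each right-hand side left to right until a non-nullable symbol is reached.

From S → , C n:
  - ',' is a terminal: add ',' and stop
From S → ε:
  - ε-production, so ε ∈ FIRST(S)
From S → n:
  - n is a terminal: add 'n' and stop

Collecting: FIRST(S) = { ',', 'n', ε }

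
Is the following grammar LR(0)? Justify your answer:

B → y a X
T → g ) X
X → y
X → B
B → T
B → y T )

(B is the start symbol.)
No. Shift-reduce conflict between [X → y .] and [B → y . a X]

A grammar is LR(0) if no state in the canonical LR(0) collection has:
  - both a shift item (dot before a terminal) and a complete item (shift-reduce conflict), or
  - two or more complete items (reduce-reduce conflict; the accept item [B' → B .] counts as a complete item here).

Augment with B' → B and build the canonical LR(0) collection (I0 = CLOSURE({[B' → . B]}), then GOTO on every symbol after a dot until no new states appear). It has 13 states:
  I0: { [B → . T], [B → . y T )], [B → . y a X], [B' → . B], [T → . g ) X] }  — shift
  I1: { [B' → B .] }  — accept
  I2: { [B → T .] }  — reduce
  I3: { [T → g . ) X] }  — shift
  I4: { [B → y . T )], [B → y . a X], [T → . g ) X] }  — shift
  I5: { [B → y T . )] }  — shift
  I6: { [B → . T], [B → . y T )], [B → . y a X], [B → y a . X], [T → . g ) X], [X → . B], [X → . y] }  — shift
  I7: { [X → B .] }  — reduce
  I8: { [B → y a X .] }  — reduce
  I9: { [B → y . T )], [B → y . a X], [T → . g ) X], [X → y .] }  — shift, reduce
  I10: { [B → y T ) .] }  — reduce
  I11: { [B → . T], [B → . y T )], [B → . y a X], [T → . g ) X], [T → g ) . X], [X → . B], [X → . y] }  — shift
  I12: { [T → g ) X .] }  — reduce

Conflict in state I9:
  Shift-reduce conflict between [X → y .] and [B → y . a X]
So the grammar is NOT LR(0).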